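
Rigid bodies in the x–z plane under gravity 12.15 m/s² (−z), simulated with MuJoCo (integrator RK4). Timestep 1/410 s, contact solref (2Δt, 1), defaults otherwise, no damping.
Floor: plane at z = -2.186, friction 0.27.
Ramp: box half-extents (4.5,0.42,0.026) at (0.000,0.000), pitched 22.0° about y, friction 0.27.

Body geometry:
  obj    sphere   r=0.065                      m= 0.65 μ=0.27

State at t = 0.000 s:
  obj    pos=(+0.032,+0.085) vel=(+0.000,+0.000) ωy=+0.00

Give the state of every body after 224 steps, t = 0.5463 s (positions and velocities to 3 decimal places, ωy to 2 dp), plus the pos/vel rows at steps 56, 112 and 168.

State at t = 0.5463 s:
  obj    pos=(+0.482,-0.097) vel=(+1.647,-0.665) ωy=+27.32

Key-timestep trajectory:
   step    t(s)  obj.x    obj.z    obj.vx   obj.vz 
     56  0.1366   +0.060  +0.074  +0.412  -0.166
    112  0.2732   +0.145  +0.040  +0.824  -0.333
    168  0.4098   +0.285  -0.017  +1.235  -0.499


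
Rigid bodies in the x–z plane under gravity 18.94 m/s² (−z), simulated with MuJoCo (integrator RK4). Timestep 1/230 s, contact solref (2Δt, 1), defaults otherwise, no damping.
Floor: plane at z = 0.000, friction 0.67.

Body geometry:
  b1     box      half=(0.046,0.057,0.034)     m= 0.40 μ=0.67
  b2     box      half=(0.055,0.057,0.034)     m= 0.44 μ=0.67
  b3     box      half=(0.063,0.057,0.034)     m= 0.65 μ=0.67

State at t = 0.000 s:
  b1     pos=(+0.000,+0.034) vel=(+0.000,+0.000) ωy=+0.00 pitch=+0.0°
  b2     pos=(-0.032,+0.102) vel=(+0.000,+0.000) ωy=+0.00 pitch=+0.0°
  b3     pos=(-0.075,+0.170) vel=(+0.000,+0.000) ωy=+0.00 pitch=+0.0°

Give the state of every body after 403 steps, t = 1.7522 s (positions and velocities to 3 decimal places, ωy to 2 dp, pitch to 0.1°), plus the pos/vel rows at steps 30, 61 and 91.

State at t = 1.7522 s:
  b1     pos=(+0.000,+0.034) vel=(+0.000,+0.000) ωy=+0.00 pitch=+0.0°
  b2     pos=(-0.088,+0.055) vel=(+0.000,+0.000) ωy=+0.00 pitch=-90.0°
  b3     pos=(-0.290,+0.034) vel=(+0.000,+0.000) ωy=+0.00 pitch=+180.0°

Key-timestep trajectory:
   step    t(s)  b1.x    b1.z    b1.vx   b1.vz   b2.x    b2.z    b2.vx   b2.vz   b3.x    b3.z    b3.vx   b3.vz 
     30  0.1304   +0.000  +0.034  +0.001  +0.000   -0.041  +0.104  -0.178  +0.025   -0.101  +0.158  -0.452  -0.278
     61  0.2652   +0.000  +0.034  +0.000  +0.000   -0.089  +0.056  -0.435  -1.293   -0.189  +0.063  -0.838  -0.305
     91  0.3957   +0.000  +0.034  +0.000  +0.000   -0.088  +0.055  +0.000  +0.000   -0.254  +0.065  -0.573  -0.256


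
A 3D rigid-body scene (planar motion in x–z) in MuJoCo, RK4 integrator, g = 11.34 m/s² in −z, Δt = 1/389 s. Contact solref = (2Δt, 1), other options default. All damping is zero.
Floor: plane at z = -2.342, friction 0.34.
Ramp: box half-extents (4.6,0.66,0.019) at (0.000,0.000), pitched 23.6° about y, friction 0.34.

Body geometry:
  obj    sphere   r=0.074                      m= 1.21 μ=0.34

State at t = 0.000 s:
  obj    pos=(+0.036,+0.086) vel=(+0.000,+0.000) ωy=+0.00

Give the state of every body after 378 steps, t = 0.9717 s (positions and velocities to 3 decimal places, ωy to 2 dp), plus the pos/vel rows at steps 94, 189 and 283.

State at t = 0.9717 s:
  obj    pos=(+1.439,-0.527) vel=(+2.888,-1.262) ωy=+42.58

Key-timestep trajectory:
   step    t(s)  obj.x    obj.z    obj.vx   obj.vz 
     94  0.2416   +0.123  +0.048  +0.718  -0.314
    189  0.4859   +0.387  -0.067  +1.444  -0.631
    283  0.7275   +0.822  -0.258  +2.162  -0.945


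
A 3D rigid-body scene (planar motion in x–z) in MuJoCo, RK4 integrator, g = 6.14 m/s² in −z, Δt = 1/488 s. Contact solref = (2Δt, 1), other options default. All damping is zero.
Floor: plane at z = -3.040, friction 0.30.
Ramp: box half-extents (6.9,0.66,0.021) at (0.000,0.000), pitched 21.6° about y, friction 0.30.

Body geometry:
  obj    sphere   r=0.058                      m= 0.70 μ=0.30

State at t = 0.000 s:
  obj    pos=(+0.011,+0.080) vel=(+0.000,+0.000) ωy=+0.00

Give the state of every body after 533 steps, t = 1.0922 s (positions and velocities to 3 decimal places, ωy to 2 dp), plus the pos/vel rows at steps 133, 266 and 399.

State at t = 1.0922 s:
  obj    pos=(+0.907,-0.274) vel=(+1.640,-0.649) ωy=+30.40

Key-timestep trajectory:
   step    t(s)  obj.x    obj.z    obj.vx   obj.vz 
    133  0.2725   +0.067  +0.058  +0.409  -0.162
    266  0.5451   +0.234  -0.008  +0.818  -0.324
    399  0.8176   +0.513  -0.118  +1.227  -0.486


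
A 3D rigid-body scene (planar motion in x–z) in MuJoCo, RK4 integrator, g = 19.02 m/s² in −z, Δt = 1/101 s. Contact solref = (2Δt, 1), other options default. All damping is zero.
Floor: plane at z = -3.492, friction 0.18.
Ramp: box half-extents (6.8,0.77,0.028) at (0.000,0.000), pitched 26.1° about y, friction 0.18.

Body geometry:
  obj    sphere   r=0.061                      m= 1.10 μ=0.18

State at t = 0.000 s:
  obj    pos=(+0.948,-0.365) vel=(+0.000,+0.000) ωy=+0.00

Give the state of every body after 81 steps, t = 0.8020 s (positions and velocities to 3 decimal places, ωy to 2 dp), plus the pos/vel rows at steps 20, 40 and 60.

State at t = 0.8020 s:
  obj    pos=(+2.675,-1.211) vel=(+4.305,-2.109) ωy=+78.52

Key-timestep trajectory:
   step    t(s)  obj.x    obj.z    obj.vx   obj.vz 
     20  0.1980   +1.053  -0.417  +1.064  -0.521
     40  0.3960   +1.369  -0.572  +2.126  -1.042
     60  0.5941   +1.895  -0.829  +3.189  -1.562


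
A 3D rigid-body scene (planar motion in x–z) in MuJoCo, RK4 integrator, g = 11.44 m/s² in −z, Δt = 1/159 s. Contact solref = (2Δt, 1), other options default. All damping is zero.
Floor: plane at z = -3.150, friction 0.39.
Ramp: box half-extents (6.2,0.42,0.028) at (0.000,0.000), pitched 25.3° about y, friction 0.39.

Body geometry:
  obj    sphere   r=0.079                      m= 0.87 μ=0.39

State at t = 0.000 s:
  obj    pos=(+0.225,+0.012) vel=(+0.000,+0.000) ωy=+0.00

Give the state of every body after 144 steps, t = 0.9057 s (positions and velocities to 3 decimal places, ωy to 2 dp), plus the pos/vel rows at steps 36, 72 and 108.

State at t = 0.9057 s:
  obj    pos=(+1.520,-0.600) vel=(+2.859,-1.352) ωy=+40.03

Key-timestep trajectory:
   step    t(s)  obj.x    obj.z    obj.vx   obj.vz 
     36  0.2264   +0.306  -0.026  +0.715  -0.338
     72  0.4528   +0.549  -0.141  +1.430  -0.676
    108  0.6792   +0.953  -0.332  +2.145  -1.014


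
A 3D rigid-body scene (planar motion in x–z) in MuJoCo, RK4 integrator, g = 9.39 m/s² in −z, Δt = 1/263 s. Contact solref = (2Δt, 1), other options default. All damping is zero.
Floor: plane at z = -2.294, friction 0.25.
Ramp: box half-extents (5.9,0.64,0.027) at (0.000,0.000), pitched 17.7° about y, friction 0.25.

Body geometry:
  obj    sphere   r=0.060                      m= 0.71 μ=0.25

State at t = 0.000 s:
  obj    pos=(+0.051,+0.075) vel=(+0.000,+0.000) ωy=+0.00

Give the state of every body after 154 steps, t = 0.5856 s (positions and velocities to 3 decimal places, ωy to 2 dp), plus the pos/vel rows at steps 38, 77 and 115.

State at t = 0.5856 s:
  obj    pos=(+0.384,-0.031) vel=(+1.138,-0.363) ωy=+19.90

Key-timestep trajectory:
   step    t(s)  obj.x    obj.z    obj.vx   obj.vz 
     38  0.1445   +0.071  +0.069  +0.281  -0.090
     77  0.2928   +0.134  +0.048  +0.569  -0.182
    115  0.4373   +0.237  +0.016  +0.850  -0.271


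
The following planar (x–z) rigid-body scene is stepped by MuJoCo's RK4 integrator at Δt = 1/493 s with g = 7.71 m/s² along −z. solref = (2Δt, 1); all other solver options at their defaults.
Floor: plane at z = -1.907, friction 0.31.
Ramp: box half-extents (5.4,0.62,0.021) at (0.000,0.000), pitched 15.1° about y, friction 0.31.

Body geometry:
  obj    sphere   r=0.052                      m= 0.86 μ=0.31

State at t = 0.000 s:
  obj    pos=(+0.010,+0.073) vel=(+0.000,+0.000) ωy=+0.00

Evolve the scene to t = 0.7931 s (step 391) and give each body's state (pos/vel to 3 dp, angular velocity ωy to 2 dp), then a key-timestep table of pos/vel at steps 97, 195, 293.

State at t = 0.7931 s:
  obj    pos=(+0.446,-0.045) vel=(+1.099,-0.296) ωy=+21.88

Key-timestep trajectory:
   step    t(s)  obj.x    obj.z    obj.vx   obj.vz 
     97  0.1968   +0.037  +0.066  +0.273  -0.074
    195  0.3955   +0.118  +0.044  +0.548  -0.148
    293  0.5943   +0.255  +0.007  +0.823  -0.222


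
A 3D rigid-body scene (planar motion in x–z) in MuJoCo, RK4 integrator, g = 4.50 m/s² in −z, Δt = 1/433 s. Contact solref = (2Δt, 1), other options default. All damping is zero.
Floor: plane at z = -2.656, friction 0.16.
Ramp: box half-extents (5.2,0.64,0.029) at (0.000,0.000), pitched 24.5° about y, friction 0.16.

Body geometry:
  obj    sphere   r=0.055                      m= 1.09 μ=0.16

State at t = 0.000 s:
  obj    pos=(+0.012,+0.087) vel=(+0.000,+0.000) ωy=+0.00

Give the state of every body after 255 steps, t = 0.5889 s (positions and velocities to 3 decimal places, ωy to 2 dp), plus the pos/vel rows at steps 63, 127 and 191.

State at t = 0.5889 s:
  obj    pos=(+0.222,-0.009) vel=(+0.714,-0.326) ωy=+14.27

Key-timestep trajectory:
   step    t(s)  obj.x    obj.z    obj.vx   obj.vz 
     63  0.1455   +0.025  +0.081  +0.177  -0.080
    127  0.2933   +0.064  +0.063  +0.356  -0.162
    191  0.4411   +0.130  +0.033  +0.535  -0.244


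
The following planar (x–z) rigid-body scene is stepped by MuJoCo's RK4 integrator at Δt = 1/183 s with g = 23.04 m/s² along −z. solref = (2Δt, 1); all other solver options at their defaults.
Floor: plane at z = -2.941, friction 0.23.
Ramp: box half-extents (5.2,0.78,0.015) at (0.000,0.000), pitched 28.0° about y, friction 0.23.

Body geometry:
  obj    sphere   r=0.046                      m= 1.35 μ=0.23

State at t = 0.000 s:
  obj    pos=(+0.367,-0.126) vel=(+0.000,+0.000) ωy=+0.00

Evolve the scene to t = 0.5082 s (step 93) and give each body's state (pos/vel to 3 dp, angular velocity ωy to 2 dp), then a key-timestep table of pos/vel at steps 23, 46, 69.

State at t = 0.5082 s:
  obj    pos=(+1.248,-0.595) vel=(+3.467,-1.844) ωy=+85.31

Key-timestep trajectory:
   step    t(s)  obj.x    obj.z    obj.vx   obj.vz 
     23  0.1257   +0.421  -0.155  +0.858  -0.456
     46  0.2514   +0.583  -0.241  +1.715  -0.912
     69  0.3770   +0.852  -0.384  +2.573  -1.368


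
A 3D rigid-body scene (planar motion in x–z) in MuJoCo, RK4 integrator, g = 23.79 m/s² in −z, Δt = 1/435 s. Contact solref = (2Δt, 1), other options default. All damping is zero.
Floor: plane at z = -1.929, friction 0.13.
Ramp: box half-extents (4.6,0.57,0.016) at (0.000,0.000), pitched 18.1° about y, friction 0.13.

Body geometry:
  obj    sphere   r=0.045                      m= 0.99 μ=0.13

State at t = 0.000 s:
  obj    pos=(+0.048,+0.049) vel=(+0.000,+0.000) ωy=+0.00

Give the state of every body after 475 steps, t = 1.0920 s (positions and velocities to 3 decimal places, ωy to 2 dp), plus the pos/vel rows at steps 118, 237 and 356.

State at t = 1.0920 s:
  obj    pos=(+3.040,-0.929) vel=(+5.480,-1.791) ωy=+128.09

Key-timestep trajectory:
   step    t(s)  obj.x    obj.z    obj.vx   obj.vz 
    118  0.2713   +0.233  -0.012  +1.361  -0.445
    237  0.5448   +0.793  -0.195  +2.734  -0.894
    356  0.8184   +1.729  -0.501  +4.107  -1.342


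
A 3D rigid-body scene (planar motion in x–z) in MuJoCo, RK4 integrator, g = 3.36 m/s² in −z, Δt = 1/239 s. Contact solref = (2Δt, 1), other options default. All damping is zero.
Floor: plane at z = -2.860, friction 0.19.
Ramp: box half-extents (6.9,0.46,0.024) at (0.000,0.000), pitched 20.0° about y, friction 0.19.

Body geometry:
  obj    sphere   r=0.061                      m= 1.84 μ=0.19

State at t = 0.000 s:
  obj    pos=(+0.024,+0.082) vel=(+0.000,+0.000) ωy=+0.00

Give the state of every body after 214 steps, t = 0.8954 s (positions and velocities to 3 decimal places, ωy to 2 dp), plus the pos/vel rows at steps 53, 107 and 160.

State at t = 0.8954 s:
  obj    pos=(+0.333,-0.031) vel=(+0.691,-0.251) ωy=+12.05

Key-timestep trajectory:
   step    t(s)  obj.x    obj.z    obj.vx   obj.vz 
     53  0.2218   +0.043  +0.075  +0.171  -0.062
    107  0.4477   +0.101  +0.054  +0.345  -0.126
    160  0.6695   +0.197  +0.019  +0.516  -0.188


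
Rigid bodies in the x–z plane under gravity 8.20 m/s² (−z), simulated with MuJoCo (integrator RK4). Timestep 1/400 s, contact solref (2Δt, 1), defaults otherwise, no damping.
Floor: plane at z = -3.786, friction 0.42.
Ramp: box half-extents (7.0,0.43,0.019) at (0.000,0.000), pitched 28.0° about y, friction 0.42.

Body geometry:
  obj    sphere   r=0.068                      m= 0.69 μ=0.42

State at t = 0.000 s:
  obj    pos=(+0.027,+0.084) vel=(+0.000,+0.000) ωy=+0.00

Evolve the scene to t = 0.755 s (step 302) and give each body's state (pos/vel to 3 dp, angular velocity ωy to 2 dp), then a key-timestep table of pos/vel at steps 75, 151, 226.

State at t = 0.755 s:
  obj    pos=(+0.719,-0.284) vel=(+1.833,-0.975) ωy=+30.53

Key-timestep trajectory:
   step    t(s)  obj.x    obj.z    obj.vx   obj.vz 
     75  0.1875   +0.070  +0.061  +0.455  -0.242
    151  0.3775   +0.200  -0.008  +0.917  -0.487
    226  0.5650   +0.415  -0.122  +1.372  -0.729


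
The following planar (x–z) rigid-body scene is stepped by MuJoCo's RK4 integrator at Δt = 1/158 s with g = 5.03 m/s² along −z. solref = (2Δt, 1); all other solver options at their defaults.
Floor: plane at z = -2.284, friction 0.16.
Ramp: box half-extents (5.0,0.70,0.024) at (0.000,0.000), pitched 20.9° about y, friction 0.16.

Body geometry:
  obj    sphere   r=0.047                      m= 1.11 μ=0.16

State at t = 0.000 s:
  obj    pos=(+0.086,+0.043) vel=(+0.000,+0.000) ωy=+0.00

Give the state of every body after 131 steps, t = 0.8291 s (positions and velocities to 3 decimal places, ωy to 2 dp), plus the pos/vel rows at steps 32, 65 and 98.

State at t = 0.8291 s:
  obj    pos=(+0.498,-0.114) vel=(+0.993,-0.379) ωy=+22.60

Key-timestep trajectory:
   step    t(s)  obj.x    obj.z    obj.vx   obj.vz 
     32  0.2025   +0.111  +0.034  +0.243  -0.093
     65  0.4114   +0.187  +0.004  +0.493  -0.188
     98  0.6203   +0.316  -0.045  +0.743  -0.284


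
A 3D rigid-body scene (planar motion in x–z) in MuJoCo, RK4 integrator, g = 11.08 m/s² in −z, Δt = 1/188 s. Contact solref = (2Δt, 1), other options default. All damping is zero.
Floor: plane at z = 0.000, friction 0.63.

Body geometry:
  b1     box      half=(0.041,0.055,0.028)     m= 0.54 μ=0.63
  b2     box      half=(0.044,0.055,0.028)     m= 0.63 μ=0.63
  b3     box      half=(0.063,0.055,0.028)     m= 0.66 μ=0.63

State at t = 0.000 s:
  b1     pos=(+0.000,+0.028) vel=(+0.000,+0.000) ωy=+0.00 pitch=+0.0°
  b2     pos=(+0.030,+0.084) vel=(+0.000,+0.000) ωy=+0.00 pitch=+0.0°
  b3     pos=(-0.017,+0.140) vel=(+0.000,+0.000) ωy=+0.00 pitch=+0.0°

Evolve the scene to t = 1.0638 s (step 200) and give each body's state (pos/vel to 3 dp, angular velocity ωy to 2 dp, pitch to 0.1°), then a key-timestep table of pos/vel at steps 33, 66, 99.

State at t = 1.0638 s:
  b1     pos=(+0.000,+0.028) vel=(+0.000,+0.000) ωy=+0.00 pitch=+0.0°
  b2     pos=(+0.030,+0.084) vel=(+0.000,+0.000) ωy=+0.00 pitch=+0.0°
  b3     pos=(-0.195,+0.028) vel=(+0.000,+0.000) ωy=+0.00 pitch=+180.0°

Key-timestep trajectory:
   step    t(s)  b1.x    b1.z    b1.vx   b1.vz   b2.x    b2.z    b2.vx   b2.vz   b3.x    b3.z    b3.vx   b3.vz 
     33  0.1755   +0.000  +0.028  +0.000  +0.000   +0.030  +0.084  +0.001  +0.000   -0.025  +0.138  -0.114  -0.061
     66  0.3511   +0.000  +0.028  +0.000  +0.000   +0.030  +0.084  +0.000  +0.000   -0.076  +0.077  -0.496  -0.910
     99  0.5266   +0.000  +0.028  +0.000  +0.000   +0.030  +0.084  +0.000  +0.000   -0.152  +0.065  -0.434  -0.155


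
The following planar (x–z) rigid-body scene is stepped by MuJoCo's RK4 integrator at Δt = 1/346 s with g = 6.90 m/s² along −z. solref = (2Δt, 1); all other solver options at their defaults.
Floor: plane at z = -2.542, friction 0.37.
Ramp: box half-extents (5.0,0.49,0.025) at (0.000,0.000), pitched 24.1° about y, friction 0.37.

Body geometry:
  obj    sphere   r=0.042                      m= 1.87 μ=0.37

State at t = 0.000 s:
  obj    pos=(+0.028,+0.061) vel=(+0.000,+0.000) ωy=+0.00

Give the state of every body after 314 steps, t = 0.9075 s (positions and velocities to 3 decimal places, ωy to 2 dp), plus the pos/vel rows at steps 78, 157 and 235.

State at t = 0.9075 s:
  obj    pos=(+0.785,-0.278) vel=(+1.667,-0.746) ωy=+43.48

Key-timestep trajectory:
   step    t(s)  obj.x    obj.z    obj.vx   obj.vz 
     78  0.2254   +0.075  +0.040  +0.414  -0.185
    157  0.4538   +0.217  -0.024  +0.834  -0.373
    235  0.6792   +0.452  -0.129  +1.248  -0.558


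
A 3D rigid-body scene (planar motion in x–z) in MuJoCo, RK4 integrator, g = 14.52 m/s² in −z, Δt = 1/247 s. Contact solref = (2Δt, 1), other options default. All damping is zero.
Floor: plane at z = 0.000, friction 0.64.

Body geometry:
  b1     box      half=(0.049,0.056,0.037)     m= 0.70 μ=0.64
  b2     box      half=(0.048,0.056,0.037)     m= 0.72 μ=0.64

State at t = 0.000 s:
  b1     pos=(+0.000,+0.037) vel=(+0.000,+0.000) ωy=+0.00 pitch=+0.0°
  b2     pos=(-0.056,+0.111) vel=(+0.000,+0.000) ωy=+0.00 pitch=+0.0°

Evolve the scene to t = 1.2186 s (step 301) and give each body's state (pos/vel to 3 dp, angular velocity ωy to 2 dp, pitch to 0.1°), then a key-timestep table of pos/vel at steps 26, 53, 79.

State at t = 1.2186 s:
  b1     pos=(+0.000,+0.037) vel=(+0.000,+0.000) ωy=+0.00 pitch=+0.0°
  b2     pos=(-0.102,+0.048) vel=(+0.000,+0.000) ωy=+0.00 pitch=-90.0°

Key-timestep trajectory:
   step    t(s)  b1.x    b1.z    b1.vx   b1.vz   b2.x    b2.z    b2.vx   b2.vz 
     26  0.1053   +0.000  +0.037  +0.000  +0.000   -0.065  +0.108  -0.196  -0.089
     53  0.2146   +0.000  +0.037  +0.000  +0.000   -0.096  +0.055  -0.309  -1.148
     79  0.3198   +0.000  +0.037  +0.000  +0.000   -0.105  +0.050  +0.181  -0.126


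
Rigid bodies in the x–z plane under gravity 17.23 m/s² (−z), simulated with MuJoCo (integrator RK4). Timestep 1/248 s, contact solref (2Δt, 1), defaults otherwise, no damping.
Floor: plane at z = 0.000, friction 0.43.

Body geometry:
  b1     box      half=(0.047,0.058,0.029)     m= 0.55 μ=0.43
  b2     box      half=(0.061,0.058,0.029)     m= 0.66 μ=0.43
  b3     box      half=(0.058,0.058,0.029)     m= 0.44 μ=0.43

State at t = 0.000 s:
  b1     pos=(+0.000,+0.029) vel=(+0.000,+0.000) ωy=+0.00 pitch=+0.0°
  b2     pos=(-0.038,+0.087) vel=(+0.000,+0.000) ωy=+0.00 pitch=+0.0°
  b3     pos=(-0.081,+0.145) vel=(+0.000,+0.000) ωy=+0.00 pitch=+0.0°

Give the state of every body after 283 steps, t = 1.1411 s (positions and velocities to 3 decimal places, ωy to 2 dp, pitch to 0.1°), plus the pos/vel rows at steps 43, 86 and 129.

State at t = 1.1411 s:
  b1     pos=(+0.000,+0.029) vel=(+0.000,+0.000) ωy=+0.00 pitch=+0.0°
  b2     pos=(-0.164,+0.059) vel=(+0.000,+0.000) ωy=-0.01 pitch=-145.2°
  b3     pos=(-0.272,+0.029) vel=(+0.000,+0.000) ωy=+0.00 pitch=+180.0°

Key-timestep trajectory:
   step    t(s)  b1.x    b1.z    b1.vx   b1.vz   b2.x    b2.z    b2.vx   b2.vz   b3.x    b3.z    b3.vx   b3.vz 
     43  0.1734   +0.000  +0.029  +0.001  +0.000   -0.055  +0.087  -0.259  -0.071   -0.122  +0.113  -0.502  -0.674
     86  0.3468   +0.000  +0.029  +0.000  +0.000   -0.121  +0.067  -0.241  +0.029   -0.197  +0.064  -0.187  +0.041
    129  0.5202   +0.000  +0.029  +0.000  +0.000   -0.151  +0.064  -0.103  +0.046   -0.231  +0.061  -0.322  -0.100


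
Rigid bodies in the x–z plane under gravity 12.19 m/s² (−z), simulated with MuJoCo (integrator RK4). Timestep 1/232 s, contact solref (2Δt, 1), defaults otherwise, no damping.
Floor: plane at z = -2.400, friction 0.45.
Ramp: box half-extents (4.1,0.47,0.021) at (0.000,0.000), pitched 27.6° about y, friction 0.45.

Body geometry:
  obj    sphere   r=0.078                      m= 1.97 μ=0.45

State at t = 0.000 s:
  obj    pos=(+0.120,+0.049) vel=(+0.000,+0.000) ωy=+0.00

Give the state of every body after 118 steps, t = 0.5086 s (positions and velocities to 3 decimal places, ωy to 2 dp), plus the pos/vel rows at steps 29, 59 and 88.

State at t = 0.5086 s:
  obj    pos=(+0.582,-0.193) vel=(+1.818,-0.951) ωy=+26.30

Key-timestep trajectory:
   step    t(s)  obj.x    obj.z    obj.vx   obj.vz 
     29  0.1250   +0.148  +0.034  +0.447  -0.234
     59  0.2543   +0.236  -0.011  +0.909  -0.475
     88  0.3793   +0.377  -0.086  +1.356  -0.709


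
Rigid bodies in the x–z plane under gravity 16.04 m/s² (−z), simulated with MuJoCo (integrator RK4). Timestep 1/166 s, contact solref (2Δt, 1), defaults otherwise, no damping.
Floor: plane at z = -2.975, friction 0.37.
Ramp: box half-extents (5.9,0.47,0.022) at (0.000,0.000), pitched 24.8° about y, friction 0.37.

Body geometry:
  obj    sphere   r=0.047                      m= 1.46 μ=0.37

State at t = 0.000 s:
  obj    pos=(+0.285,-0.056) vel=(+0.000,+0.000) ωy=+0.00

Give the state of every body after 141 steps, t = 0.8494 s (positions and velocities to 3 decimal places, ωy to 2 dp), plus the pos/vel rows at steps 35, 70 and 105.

State at t = 0.8494 s:
  obj    pos=(+1.859,-0.783) vel=(+3.705,-1.712) ωy=+86.83

Key-timestep trajectory:
   step    t(s)  obj.x    obj.z    obj.vx   obj.vz 
     35  0.2108   +0.382  -0.101  +0.920  -0.425
     70  0.4217   +0.673  -0.235  +1.840  -0.850
    105  0.6325   +1.158  -0.459  +2.759  -1.275


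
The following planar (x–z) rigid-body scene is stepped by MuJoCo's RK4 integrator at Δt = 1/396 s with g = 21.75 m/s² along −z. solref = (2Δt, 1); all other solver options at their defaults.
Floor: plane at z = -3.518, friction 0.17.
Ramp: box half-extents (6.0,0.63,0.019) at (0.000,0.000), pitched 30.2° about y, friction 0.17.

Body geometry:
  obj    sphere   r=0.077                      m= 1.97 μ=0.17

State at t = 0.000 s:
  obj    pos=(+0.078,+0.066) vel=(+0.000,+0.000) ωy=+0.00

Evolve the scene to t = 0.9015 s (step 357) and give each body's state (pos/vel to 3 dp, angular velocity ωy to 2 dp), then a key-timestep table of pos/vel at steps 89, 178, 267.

State at t = 0.9015 s:
  obj    pos=(+2.823,-1.532) vel=(+6.089,-3.544) ωy=+91.48

Key-timestep trajectory:
   step    t(s)  obj.x    obj.z    obj.vx   obj.vz 
     89  0.2247   +0.249  -0.034  +1.518  -0.884
    178  0.4495   +0.760  -0.332  +3.036  -1.767
    267  0.6742   +1.613  -0.828  +4.554  -2.651


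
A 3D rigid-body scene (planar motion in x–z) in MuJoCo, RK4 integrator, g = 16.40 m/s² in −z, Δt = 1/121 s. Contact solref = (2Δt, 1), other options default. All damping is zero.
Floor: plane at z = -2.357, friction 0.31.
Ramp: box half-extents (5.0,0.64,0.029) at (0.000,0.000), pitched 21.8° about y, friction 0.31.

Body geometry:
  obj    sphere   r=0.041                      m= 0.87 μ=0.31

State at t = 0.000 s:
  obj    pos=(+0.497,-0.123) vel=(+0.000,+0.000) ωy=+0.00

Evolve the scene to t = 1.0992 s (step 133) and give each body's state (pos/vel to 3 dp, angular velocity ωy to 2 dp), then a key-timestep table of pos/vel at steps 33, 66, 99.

State at t = 1.0992 s:
  obj    pos=(+2.937,-1.099) vel=(+4.439,-1.775) ωy=+116.60

Key-timestep trajectory:
   step    t(s)  obj.x    obj.z    obj.vx   obj.vz 
     33  0.2727   +0.647  -0.183  +1.101  -0.441
     66  0.5455   +1.098  -0.364  +2.203  -0.881
     99  0.8182   +1.849  -0.664  +3.304  -1.322


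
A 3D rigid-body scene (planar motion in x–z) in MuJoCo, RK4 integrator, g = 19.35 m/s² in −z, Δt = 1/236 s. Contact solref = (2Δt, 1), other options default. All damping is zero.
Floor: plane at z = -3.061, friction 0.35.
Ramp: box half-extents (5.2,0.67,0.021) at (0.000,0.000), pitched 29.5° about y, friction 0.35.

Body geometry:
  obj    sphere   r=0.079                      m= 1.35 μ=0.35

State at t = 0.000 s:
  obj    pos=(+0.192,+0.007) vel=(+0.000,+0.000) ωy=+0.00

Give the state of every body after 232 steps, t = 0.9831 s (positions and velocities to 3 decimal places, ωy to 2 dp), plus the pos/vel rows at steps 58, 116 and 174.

State at t = 0.9831 s:
  obj    pos=(+3.054,-1.613) vel=(+5.823,-3.295) ωy=+84.68

Key-timestep trajectory:
   step    t(s)  obj.x    obj.z    obj.vx   obj.vz 
     58  0.2458   +0.371  -0.095  +1.456  -0.824
    116  0.4915   +0.907  -0.399  +2.912  -1.647
    174  0.7373   +1.802  -0.905  +4.367  -2.471


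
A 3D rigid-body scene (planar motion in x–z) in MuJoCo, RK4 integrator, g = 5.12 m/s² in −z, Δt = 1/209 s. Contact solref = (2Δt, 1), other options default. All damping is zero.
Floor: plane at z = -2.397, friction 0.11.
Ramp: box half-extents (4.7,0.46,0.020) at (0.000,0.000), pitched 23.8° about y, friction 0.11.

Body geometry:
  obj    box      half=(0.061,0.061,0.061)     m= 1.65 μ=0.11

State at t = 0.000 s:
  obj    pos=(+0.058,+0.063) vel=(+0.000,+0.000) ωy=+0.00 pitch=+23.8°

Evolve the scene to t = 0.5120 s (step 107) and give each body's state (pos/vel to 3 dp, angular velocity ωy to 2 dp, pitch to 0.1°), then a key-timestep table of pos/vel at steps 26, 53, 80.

State at t = 0.5120 s:
  obj    pos=(+0.244,-0.019) vel=(+0.730,-0.311) ωy=+0.00 pitch=+23.8°

Key-timestep trajectory:
   step    t(s)  obj.x    obj.z    obj.vx   obj.vz 
     26  0.1244   +0.069  +0.058  +0.174  -0.085
     53  0.2536   +0.104  +0.043  +0.359  -0.160
     80  0.3828   +0.162  +0.017  +0.547  -0.228


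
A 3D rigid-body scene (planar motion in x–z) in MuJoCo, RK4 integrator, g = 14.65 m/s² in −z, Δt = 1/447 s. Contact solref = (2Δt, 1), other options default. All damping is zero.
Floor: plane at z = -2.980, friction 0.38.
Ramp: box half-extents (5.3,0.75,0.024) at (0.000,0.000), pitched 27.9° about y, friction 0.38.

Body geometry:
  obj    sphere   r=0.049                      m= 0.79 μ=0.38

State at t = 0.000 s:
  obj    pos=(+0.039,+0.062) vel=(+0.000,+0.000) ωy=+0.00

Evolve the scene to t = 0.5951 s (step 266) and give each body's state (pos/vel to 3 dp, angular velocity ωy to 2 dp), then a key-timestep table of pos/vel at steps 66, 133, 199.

State at t = 0.5951 s:
  obj    pos=(+0.805,-0.344) vel=(+2.575,-1.364) ωy=+59.46

Key-timestep trajectory:
   step    t(s)  obj.x    obj.z    obj.vx   obj.vz 
     66  0.1477   +0.086  +0.037  +0.639  -0.338
    133  0.2975   +0.231  -0.039  +1.288  -0.682
    199  0.4452   +0.468  -0.165  +1.927  -1.020


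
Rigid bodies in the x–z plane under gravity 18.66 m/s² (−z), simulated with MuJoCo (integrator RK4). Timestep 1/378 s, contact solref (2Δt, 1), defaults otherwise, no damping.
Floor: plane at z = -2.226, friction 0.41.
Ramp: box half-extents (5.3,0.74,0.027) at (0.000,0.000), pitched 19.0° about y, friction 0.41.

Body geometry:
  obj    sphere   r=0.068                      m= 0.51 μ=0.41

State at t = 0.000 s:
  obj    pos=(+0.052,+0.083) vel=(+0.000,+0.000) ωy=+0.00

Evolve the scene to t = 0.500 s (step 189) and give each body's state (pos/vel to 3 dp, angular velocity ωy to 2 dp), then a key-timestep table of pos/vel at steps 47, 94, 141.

State at t = 0.500 s:
  obj    pos=(+0.565,-0.094) vel=(+2.052,-0.706) ωy=+31.90

Key-timestep trajectory:
   step    t(s)  obj.x    obj.z    obj.vx   obj.vz 
     47  0.1243   +0.084  +0.072  +0.510  -0.176
     94  0.2487   +0.179  +0.039  +1.020  -0.351
    141  0.3730   +0.337  -0.016  +1.531  -0.527


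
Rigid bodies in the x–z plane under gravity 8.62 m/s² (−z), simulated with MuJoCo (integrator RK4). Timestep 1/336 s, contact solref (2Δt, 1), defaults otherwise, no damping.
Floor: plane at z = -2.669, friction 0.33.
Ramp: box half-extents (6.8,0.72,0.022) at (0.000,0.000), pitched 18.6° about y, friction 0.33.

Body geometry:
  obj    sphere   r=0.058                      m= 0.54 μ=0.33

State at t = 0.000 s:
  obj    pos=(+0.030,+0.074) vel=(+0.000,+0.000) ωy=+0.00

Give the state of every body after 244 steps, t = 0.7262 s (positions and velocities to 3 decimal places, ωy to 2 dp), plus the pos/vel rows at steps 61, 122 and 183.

State at t = 0.7262 s:
  obj    pos=(+0.521,-0.091) vel=(+1.352,-0.455) ωy=+24.59

Key-timestep trajectory:
   step    t(s)  obj.x    obj.z    obj.vx   obj.vz 
     61  0.1815   +0.061  +0.064  +0.338  -0.114
    122  0.3631   +0.153  +0.033  +0.676  -0.227
    183  0.5446   +0.306  -0.019  +1.014  -0.341


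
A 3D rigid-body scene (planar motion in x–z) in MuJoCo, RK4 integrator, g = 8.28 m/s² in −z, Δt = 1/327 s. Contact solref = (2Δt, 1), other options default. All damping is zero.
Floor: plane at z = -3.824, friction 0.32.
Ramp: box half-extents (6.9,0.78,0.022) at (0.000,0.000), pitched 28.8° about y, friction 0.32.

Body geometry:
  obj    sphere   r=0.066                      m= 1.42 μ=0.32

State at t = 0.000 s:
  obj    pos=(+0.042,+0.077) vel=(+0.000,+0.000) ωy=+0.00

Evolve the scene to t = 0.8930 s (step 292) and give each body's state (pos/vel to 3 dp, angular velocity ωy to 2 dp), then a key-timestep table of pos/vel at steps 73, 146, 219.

State at t = 0.8930 s:
  obj    pos=(+1.038,-0.470) vel=(+2.230,-1.226) ωy=+38.54

Key-timestep trajectory:
   step    t(s)  obj.x    obj.z    obj.vx   obj.vz 
     73  0.2232   +0.104  +0.043  +0.557  -0.306
    146  0.4465   +0.291  -0.060  +1.115  -0.613
    219  0.6697   +0.602  -0.231  +1.672  -0.919


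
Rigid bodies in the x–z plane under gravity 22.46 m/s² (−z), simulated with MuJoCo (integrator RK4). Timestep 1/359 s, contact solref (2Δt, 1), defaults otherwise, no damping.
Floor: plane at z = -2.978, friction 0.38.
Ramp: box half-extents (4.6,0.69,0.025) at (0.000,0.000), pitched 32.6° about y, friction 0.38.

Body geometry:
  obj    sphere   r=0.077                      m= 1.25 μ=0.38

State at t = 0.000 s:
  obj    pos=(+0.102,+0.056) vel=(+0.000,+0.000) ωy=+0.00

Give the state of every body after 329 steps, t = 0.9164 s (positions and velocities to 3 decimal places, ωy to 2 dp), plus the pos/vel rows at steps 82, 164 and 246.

State at t = 0.9164 s:
  obj    pos=(+3.160,-1.900) vel=(+6.673,-4.268) ωy=+102.86

Key-timestep trajectory:
   step    t(s)  obj.x    obj.z    obj.vx   obj.vz 
     82  0.2284   +0.292  -0.066  +1.663  -1.064
    164  0.4568   +0.862  -0.430  +3.327  -2.127
    246  0.6852   +1.812  -1.038  +4.990  -3.191


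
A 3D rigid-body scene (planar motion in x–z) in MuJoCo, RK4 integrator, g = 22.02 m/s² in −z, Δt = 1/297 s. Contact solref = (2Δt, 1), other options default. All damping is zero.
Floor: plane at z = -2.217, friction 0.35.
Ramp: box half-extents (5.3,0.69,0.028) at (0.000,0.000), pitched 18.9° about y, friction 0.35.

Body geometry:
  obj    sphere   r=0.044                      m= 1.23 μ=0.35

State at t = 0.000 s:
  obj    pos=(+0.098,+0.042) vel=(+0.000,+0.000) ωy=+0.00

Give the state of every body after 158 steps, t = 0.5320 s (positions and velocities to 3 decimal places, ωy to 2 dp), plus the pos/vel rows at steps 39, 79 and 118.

State at t = 0.5320 s:
  obj    pos=(+0.780,-0.191) vel=(+2.564,-0.878) ωy=+61.58

Key-timestep trajectory:
   step    t(s)  obj.x    obj.z    obj.vx   obj.vz 
     39  0.1313   +0.140  +0.028  +0.633  -0.217
     79  0.2660   +0.269  -0.016  +1.282  -0.439
    118  0.3973   +0.479  -0.088  +1.915  -0.656


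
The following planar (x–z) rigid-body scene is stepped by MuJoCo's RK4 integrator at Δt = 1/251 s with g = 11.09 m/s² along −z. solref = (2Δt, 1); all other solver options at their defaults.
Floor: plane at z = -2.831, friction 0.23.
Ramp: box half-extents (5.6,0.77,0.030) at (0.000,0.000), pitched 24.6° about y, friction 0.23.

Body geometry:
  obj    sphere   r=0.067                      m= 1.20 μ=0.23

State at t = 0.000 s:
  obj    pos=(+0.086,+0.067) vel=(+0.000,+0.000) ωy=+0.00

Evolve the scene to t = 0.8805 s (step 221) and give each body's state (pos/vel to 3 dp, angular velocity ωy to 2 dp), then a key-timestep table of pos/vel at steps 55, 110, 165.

State at t = 0.8805 s:
  obj    pos=(+1.248,-0.465) vel=(+2.640,-1.209) ωy=+43.33

Key-timestep trajectory:
   step    t(s)  obj.x    obj.z    obj.vx   obj.vz 
     55  0.2191   +0.158  +0.034  +0.657  -0.301
    110  0.4382   +0.374  -0.065  +1.314  -0.602
    165  0.6574   +0.734  -0.229  +1.971  -0.902


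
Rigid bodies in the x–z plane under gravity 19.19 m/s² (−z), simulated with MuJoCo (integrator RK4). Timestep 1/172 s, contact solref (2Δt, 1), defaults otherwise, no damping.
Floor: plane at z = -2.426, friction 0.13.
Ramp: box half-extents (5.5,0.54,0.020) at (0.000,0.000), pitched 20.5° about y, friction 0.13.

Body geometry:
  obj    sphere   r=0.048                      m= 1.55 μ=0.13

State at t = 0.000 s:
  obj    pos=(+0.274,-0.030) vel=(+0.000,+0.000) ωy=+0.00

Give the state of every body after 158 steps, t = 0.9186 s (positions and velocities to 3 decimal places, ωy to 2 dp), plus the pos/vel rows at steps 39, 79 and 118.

State at t = 0.9186 s:
  obj    pos=(+2.172,-0.739) vel=(+4.131,-1.544) ωy=+91.83

Key-timestep trajectory:
   step    t(s)  obj.x    obj.z    obj.vx   obj.vz 
     39  0.2267   +0.390  -0.073  +1.020  -0.381
     79  0.4593   +0.749  -0.207  +2.066  -0.772
    118  0.6860   +1.333  -0.426  +3.085  -1.154


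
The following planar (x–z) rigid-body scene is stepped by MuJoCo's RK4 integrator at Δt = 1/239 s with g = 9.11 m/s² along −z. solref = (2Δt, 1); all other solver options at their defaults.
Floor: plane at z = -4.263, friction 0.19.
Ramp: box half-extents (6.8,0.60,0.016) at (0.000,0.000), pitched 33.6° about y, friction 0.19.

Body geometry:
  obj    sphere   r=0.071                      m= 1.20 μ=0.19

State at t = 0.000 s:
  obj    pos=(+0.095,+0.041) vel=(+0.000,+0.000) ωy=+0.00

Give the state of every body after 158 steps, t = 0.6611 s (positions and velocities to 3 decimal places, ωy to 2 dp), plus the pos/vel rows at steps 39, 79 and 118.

State at t = 0.6611 s:
  obj    pos=(+0.752,-0.395) vel=(+1.985,-1.317) ωy=+33.47

Key-timestep trajectory:
   step    t(s)  obj.x    obj.z    obj.vx   obj.vz 
     39  0.1632   +0.135  +0.015  +0.492  -0.325
     79  0.3305   +0.260  -0.068  +0.994  -0.658
    118  0.4937   +0.462  -0.202  +1.481  -0.989


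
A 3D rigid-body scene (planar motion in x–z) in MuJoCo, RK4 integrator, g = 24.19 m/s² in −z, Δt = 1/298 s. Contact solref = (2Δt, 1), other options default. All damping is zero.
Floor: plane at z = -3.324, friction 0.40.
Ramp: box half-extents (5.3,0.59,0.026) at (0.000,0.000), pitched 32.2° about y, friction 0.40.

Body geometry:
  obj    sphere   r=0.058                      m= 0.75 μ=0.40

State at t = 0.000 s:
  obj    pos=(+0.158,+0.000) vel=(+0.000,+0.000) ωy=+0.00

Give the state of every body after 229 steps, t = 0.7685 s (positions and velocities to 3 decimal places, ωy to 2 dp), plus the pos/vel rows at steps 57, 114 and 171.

State at t = 0.7685 s:
  obj    pos=(+2.459,-1.449) vel=(+5.987,-3.770) ωy=+121.97

Key-timestep trajectory:
   step    t(s)  obj.x    obj.z    obj.vx   obj.vz 
     57  0.1913   +0.301  -0.090  +1.490  -0.939
    114  0.3826   +0.728  -0.359  +2.981  -1.877
    171  0.5738   +1.441  -0.808  +4.471  -2.815


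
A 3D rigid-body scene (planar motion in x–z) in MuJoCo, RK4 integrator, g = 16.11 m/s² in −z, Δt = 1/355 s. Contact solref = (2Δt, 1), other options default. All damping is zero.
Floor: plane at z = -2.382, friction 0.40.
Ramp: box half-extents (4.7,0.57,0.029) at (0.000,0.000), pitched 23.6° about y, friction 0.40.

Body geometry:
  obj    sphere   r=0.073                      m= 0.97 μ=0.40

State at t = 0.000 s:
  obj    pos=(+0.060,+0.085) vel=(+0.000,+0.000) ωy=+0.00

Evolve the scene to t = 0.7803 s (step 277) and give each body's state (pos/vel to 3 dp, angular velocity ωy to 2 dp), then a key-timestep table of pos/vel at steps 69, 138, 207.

State at t = 0.7803 s:
  obj    pos=(+1.345,-0.476) vel=(+3.294,-1.439) ωy=+49.24

Key-timestep trajectory:
   step    t(s)  obj.x    obj.z    obj.vx   obj.vz 
     69  0.1944   +0.140  +0.050  +0.821  -0.359
    138  0.3887   +0.379  -0.054  +1.641  -0.717
    207  0.5831   +0.778  -0.229  +2.462  -1.075


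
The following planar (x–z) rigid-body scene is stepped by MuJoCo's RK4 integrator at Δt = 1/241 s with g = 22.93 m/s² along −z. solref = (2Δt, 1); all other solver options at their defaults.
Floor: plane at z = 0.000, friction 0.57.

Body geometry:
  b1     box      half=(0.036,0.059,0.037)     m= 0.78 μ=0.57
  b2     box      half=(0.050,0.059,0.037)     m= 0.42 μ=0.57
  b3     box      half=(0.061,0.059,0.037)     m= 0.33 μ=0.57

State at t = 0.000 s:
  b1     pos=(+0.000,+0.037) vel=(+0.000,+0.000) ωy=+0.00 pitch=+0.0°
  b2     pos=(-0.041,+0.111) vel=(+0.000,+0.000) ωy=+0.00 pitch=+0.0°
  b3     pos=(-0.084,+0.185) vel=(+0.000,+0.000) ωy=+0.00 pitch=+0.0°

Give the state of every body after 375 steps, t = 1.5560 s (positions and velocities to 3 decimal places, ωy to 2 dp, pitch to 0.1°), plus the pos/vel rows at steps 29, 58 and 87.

State at t = 1.5560 s:
  b1     pos=(+0.000,+0.037) vel=(+0.000,+0.000) ωy=+0.00 pitch=+0.0°
  b2     pos=(-0.086,+0.050) vel=(+0.000,+0.000) ωy=+0.00 pitch=-90.0°
  b3     pos=(-0.309,+0.037) vel=(+0.000,+0.000) ωy=+0.00 pitch=+180.0°

Key-timestep trajectory:
   step    t(s)  b1.x    b1.z    b1.vx   b1.vz   b2.x    b2.z    b2.vx   b2.vz   b3.x    b3.z    b3.vx   b3.vz 
     29  0.1203   +0.000  +0.037  +0.000  +0.000   -0.060  +0.103  -0.331  -0.293   -0.136  +0.142  -0.793  -1.086
     58  0.2407   +0.000  +0.037  +0.000  +0.000   -0.092  +0.054  +0.081  -0.036   -0.227  +0.069  -0.429  +0.140
     87  0.3610   +0.000  +0.037  +0.000  +0.000   -0.086  +0.050  +0.001  +0.000   -0.275  +0.064  -0.549  -0.239


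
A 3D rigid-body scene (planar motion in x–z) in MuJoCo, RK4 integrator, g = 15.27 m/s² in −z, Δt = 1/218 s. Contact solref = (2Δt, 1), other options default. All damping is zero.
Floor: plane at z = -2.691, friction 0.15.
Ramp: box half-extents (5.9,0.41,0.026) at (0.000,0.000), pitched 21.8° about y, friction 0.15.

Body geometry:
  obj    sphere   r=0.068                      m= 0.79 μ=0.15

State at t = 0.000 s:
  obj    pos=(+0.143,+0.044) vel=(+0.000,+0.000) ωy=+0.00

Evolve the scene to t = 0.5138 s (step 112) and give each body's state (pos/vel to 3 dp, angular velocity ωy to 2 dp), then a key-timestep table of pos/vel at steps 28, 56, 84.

State at t = 0.5138 s:
  obj    pos=(+0.640,-0.155) vel=(+1.933,-0.773) ωy=+30.59

Key-timestep trajectory:
   step    t(s)  obj.x    obj.z    obj.vx   obj.vz 
     28  0.1284   +0.174  +0.032  +0.483  -0.193
     56  0.2569   +0.267  -0.006  +0.966  -0.387
     84  0.3853   +0.422  -0.068  +1.449  -0.580


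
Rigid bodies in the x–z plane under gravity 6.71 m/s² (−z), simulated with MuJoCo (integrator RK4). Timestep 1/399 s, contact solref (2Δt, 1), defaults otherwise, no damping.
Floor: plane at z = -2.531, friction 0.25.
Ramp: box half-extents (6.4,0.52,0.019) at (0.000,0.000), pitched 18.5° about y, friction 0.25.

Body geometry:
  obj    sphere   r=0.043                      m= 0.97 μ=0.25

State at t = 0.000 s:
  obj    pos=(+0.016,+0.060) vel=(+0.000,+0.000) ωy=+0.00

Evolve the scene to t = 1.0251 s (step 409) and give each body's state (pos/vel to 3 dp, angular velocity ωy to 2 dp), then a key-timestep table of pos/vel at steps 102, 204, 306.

State at t = 1.0251 s:
  obj    pos=(+0.774,-0.194) vel=(+1.478,-0.495) ωy=+36.25

Key-timestep trajectory:
   step    t(s)  obj.x    obj.z    obj.vx   obj.vz 
    102  0.2556   +0.063  +0.044  +0.369  -0.123
    204  0.5113   +0.205  -0.003  +0.737  -0.247
    306  0.7669   +0.440  -0.082  +1.106  -0.370


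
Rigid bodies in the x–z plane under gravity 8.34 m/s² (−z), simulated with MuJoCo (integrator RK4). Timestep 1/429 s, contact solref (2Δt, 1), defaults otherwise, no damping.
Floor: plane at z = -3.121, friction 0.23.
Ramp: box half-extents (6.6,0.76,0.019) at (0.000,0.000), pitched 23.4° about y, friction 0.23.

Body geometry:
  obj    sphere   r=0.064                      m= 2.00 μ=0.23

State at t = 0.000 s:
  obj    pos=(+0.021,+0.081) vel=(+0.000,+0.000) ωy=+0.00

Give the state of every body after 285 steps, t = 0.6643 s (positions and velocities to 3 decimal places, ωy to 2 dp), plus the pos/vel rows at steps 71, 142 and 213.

State at t = 0.6643 s:
  obj    pos=(+0.500,-0.126) vel=(+1.443,-0.624) ωy=+24.55

Key-timestep trajectory:
   step    t(s)  obj.x    obj.z    obj.vx   obj.vz 
     71  0.1655   +0.051  +0.068  +0.359  -0.156
    142  0.3310   +0.140  +0.030  +0.719  -0.311
    213  0.4965   +0.289  -0.035  +1.078  -0.467
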